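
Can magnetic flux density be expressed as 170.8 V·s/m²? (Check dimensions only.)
Yes

magnetic flux density has SI base units: kg / (A * s^2)
V·s/m² reduces to the same SI base units, so it is a valid unit for magnetic flux density.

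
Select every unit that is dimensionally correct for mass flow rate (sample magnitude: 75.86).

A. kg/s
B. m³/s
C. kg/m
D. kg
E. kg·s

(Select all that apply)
A

mass flow rate has SI base units: kg / s

Checking each option against kg / s:
  A. kg/s: ✓ matches
  B. m³/s: ✗ does not match
  C. kg/m: ✗ does not match
  D. kg: ✗ does not match
  E. kg·s: ✗ does not match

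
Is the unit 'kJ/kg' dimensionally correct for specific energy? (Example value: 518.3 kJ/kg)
Yes

specific energy has SI base units: m^2 / s^2
kJ/kg reduces to the same SI base units, so it is a valid unit for specific energy.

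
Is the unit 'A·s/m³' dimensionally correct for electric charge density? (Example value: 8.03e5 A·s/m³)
Yes

electric charge density has SI base units: A * s / m^3
A·s/m³ reduces to the same SI base units, so it is a valid unit for electric charge density.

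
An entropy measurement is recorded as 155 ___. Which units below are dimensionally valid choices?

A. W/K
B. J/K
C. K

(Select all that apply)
B

entropy has SI base units: kg * m^2 / (s^2 * K)

Checking each option against kg * m^2 / (s^2 * K):
  A. W/K: ✗ does not match
  B. J/K: ✓ matches
  C. K: ✗ does not match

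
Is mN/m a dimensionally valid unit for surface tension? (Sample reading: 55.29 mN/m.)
Yes

surface tension has SI base units: kg / s^2
mN/m reduces to the same SI base units, so it is a valid unit for surface tension.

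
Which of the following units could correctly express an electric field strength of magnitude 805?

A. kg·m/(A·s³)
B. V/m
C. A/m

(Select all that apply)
A, B

electric field strength has SI base units: kg * m / (A * s^3)

Checking each option against kg * m / (A * s^3):
  A. kg·m/(A·s³): ✓ matches
  B. V/m: ✓ matches
  C. A/m: ✗ does not match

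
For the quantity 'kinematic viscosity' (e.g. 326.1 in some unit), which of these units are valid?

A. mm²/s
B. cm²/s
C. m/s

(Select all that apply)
A, B

kinematic viscosity has SI base units: m^2 / s

Checking each option against m^2 / s:
  A. mm²/s: ✓ matches
  B. cm²/s: ✓ matches
  C. m/s: ✗ does not match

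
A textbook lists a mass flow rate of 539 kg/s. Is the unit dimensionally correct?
Yes

mass flow rate has SI base units: kg / s
kg/s reduces to the same SI base units, so it is a valid unit for mass flow rate.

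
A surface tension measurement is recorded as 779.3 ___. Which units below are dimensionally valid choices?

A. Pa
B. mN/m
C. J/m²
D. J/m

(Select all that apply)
B, C

surface tension has SI base units: kg / s^2

Checking each option against kg / s^2:
  A. Pa: ✗ does not match
  B. mN/m: ✓ matches
  C. J/m²: ✓ matches
  D. J/m: ✗ does not match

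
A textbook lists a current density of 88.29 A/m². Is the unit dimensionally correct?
Yes

current density has SI base units: A / m^2
A/m² reduces to the same SI base units, so it is a valid unit for current density.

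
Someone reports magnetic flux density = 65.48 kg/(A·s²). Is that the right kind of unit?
Yes

magnetic flux density has SI base units: kg / (A * s^2)
kg/(A·s²) reduces to the same SI base units, so it is a valid unit for magnetic flux density.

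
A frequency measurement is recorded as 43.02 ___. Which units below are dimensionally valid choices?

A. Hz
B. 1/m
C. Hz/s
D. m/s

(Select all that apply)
A

frequency has SI base units: 1 / s

Checking each option against 1 / s:
  A. Hz: ✓ matches
  B. 1/m: ✗ does not match
  C. Hz/s: ✗ does not match
  D. m/s: ✗ does not match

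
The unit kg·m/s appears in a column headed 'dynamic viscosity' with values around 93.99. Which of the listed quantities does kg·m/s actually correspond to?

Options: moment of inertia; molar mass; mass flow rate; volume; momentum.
momentum

dynamic viscosity should have units dimensionally equivalent to kg / (m * s) (e.g. Pa·s).
The given unit 'kg·m/s' reduces to kg * m / s. Of the listed options, that is the dimensionality of momentum.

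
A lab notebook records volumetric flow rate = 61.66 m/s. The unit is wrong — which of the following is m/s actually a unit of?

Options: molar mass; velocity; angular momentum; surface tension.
velocity

volumetric flow rate should have units dimensionally equivalent to m^3 / s (e.g. m³/s).
The given unit 'm/s' reduces to m / s. Of the listed options, that is the dimensionality of velocity.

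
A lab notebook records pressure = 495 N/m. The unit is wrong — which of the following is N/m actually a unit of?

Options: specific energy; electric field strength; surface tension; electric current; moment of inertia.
surface tension

pressure should have units dimensionally equivalent to kg / (m * s^2) (e.g. Pa).
The given unit 'N/m' reduces to kg / s^2. Of the listed options, that is the dimensionality of surface tension.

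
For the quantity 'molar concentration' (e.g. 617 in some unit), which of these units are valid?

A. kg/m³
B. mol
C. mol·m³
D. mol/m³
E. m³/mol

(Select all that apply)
D

molar concentration has SI base units: mol / m^3

Checking each option against mol / m^3:
  A. kg/m³: ✗ does not match
  B. mol: ✗ does not match
  C. mol·m³: ✗ does not match
  D. mol/m³: ✓ matches
  E. m³/mol: ✗ does not match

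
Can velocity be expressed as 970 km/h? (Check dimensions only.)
Yes

velocity has SI base units: m / s
km/h reduces to the same SI base units, so it is a valid unit for velocity.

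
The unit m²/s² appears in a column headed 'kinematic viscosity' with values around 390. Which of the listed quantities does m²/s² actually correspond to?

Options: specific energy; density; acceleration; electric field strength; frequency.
specific energy

kinematic viscosity should have units dimensionally equivalent to m^2 / s (e.g. m²/s).
The given unit 'm²/s²' reduces to m^2 / s^2. Of the listed options, that is the dimensionality of specific energy.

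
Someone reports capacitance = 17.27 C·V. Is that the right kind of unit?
No

capacitance has SI base units: A^2 * s^4 / (kg * m^2)
C·V does NOT reduce to A^2 * s^4 / (kg * m^2); a valid unit for capacitance would be e.g. F.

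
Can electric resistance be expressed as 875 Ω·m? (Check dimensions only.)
No

electric resistance has SI base units: kg * m^2 / (A^2 * s^3)
Ω·m does NOT reduce to kg * m^2 / (A^2 * s^3); a valid unit for electric resistance would be e.g. Ω.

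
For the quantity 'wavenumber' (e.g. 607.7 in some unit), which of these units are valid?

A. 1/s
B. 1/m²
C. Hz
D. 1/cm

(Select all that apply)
D

wavenumber has SI base units: 1 / m

Checking each option against 1 / m:
  A. 1/s: ✗ does not match
  B. 1/m²: ✗ does not match
  C. Hz: ✗ does not match
  D. 1/cm: ✓ matches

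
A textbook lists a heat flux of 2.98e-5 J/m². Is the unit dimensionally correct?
No

heat flux has SI base units: kg / s^3
J/m² does NOT reduce to kg / s^3; a valid unit for heat flux would be e.g. W/m².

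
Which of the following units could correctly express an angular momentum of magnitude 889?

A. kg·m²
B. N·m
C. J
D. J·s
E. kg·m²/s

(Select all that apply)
D, E

angular momentum has SI base units: kg * m^2 / s

Checking each option against kg * m^2 / s:
  A. kg·m²: ✗ does not match
  B. N·m: ✗ does not match
  C. J: ✗ does not match
  D. J·s: ✓ matches
  E. kg·m²/s: ✓ matches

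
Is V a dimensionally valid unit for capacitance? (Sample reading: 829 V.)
No

capacitance has SI base units: A^2 * s^4 / (kg * m^2)
V does NOT reduce to A^2 * s^4 / (kg * m^2); a valid unit for capacitance would be e.g. F.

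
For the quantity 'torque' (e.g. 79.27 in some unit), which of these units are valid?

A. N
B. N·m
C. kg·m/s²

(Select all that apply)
B

torque has SI base units: kg * m^2 / s^2

Checking each option against kg * m^2 / s^2:
  A. N: ✗ does not match
  B. N·m: ✓ matches
  C. kg·m/s²: ✗ does not match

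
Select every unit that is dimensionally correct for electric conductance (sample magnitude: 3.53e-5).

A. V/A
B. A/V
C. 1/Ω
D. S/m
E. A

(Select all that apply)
B, C

electric conductance has SI base units: A^2 * s^3 / (kg * m^2)

Checking each option against A^2 * s^3 / (kg * m^2):
  A. V/A: ✗ does not match
  B. A/V: ✓ matches
  C. 1/Ω: ✓ matches
  D. S/m: ✗ does not match
  E. A: ✗ does not match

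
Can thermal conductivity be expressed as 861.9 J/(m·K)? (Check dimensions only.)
No

thermal conductivity has SI base units: kg * m / (s^3 * K)
J/(m·K) does NOT reduce to kg * m / (s^3 * K); a valid unit for thermal conductivity would be e.g. W/(m·K).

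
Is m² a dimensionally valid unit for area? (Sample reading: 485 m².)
Yes

area has SI base units: m^2
m² reduces to the same SI base units, so it is a valid unit for area.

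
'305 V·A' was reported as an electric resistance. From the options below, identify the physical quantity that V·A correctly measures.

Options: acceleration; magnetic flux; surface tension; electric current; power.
power

electric resistance should have units dimensionally equivalent to kg * m^2 / (A^2 * s^3) (e.g. Ω).
The given unit 'V·A' reduces to kg * m^2 / s^3. Of the listed options, that is the dimensionality of power.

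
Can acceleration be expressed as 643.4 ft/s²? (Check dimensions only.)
Yes

acceleration has SI base units: m / s^2
ft/s² reduces to the same SI base units, so it is a valid unit for acceleration.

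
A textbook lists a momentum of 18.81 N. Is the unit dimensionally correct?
No

momentum has SI base units: kg * m / s
N does NOT reduce to kg * m / s; a valid unit for momentum would be e.g. kg·m/s.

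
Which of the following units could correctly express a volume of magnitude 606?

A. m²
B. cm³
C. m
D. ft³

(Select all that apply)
B, D

volume has SI base units: m^3

Checking each option against m^3:
  A. m²: ✗ does not match
  B. cm³: ✓ matches
  C. m: ✗ does not match
  D. ft³: ✓ matches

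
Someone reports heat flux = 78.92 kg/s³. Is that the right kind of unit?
Yes

heat flux has SI base units: kg / s^3
kg/s³ reduces to the same SI base units, so it is a valid unit for heat flux.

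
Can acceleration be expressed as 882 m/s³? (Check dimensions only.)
No

acceleration has SI base units: m / s^2
m/s³ does NOT reduce to m / s^2; a valid unit for acceleration would be e.g. m/s².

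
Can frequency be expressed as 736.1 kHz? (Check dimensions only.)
Yes

frequency has SI base units: 1 / s
kHz reduces to the same SI base units, so it is a valid unit for frequency.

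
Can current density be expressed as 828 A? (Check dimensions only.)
No

current density has SI base units: A / m^2
A does NOT reduce to A / m^2; a valid unit for current density would be e.g. A/m².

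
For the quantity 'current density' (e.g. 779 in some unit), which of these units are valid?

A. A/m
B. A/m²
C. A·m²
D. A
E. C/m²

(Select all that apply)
B

current density has SI base units: A / m^2

Checking each option against A / m^2:
  A. A/m: ✗ does not match
  B. A/m²: ✓ matches
  C. A·m²: ✗ does not match
  D. A: ✗ does not match
  E. C/m²: ✗ does not match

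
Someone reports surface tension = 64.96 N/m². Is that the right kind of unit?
No

surface tension has SI base units: kg / s^2
N/m² does NOT reduce to kg / s^2; a valid unit for surface tension would be e.g. N/m.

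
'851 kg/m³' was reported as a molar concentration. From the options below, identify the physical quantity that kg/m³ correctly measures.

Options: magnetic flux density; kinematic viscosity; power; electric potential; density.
density

molar concentration should have units dimensionally equivalent to mol / m^3 (e.g. mol/m³).
The given unit 'kg/m³' reduces to kg / m^3. Of the listed options, that is the dimensionality of density.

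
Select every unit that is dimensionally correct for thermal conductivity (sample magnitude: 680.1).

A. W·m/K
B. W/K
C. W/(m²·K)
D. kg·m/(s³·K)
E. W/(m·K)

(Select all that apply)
D, E

thermal conductivity has SI base units: kg * m / (s^3 * K)

Checking each option against kg * m / (s^3 * K):
  A. W·m/K: ✗ does not match
  B. W/K: ✗ does not match
  C. W/(m²·K): ✗ does not match
  D. kg·m/(s³·K): ✓ matches
  E. W/(m·K): ✓ matches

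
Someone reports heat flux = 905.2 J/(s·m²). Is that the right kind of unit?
Yes

heat flux has SI base units: kg / s^3
J/(s·m²) reduces to the same SI base units, so it is a valid unit for heat flux.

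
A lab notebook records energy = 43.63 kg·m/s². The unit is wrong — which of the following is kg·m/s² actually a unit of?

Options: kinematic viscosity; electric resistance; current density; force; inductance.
force

energy should have units dimensionally equivalent to kg * m^2 / s^2 (e.g. J).
The given unit 'kg·m/s²' reduces to kg * m / s^2. Of the listed options, that is the dimensionality of force.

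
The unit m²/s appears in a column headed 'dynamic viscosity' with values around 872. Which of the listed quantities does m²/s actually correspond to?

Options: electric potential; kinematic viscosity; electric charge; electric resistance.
kinematic viscosity

dynamic viscosity should have units dimensionally equivalent to kg / (m * s) (e.g. Pa·s).
The given unit 'm²/s' reduces to m^2 / s. Of the listed options, that is the dimensionality of kinematic viscosity.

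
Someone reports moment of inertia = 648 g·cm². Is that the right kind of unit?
Yes

moment of inertia has SI base units: kg * m^2
g·cm² reduces to the same SI base units, so it is a valid unit for moment of inertia.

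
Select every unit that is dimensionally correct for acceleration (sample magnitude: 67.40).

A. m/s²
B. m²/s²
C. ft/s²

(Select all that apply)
A, C

acceleration has SI base units: m / s^2

Checking each option against m / s^2:
  A. m/s²: ✓ matches
  B. m²/s²: ✗ does not match
  C. ft/s²: ✓ matches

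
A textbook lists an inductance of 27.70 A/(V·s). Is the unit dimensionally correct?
No

inductance has SI base units: kg * m^2 / (A^2 * s^2)
A/(V·s) does NOT reduce to kg * m^2 / (A^2 * s^2); a valid unit for inductance would be e.g. H.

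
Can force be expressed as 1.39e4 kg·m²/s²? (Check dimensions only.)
No

force has SI base units: kg * m / s^2
kg·m²/s² does NOT reduce to kg * m / s^2; a valid unit for force would be e.g. N.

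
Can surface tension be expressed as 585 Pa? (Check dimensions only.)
No

surface tension has SI base units: kg / s^2
Pa does NOT reduce to kg / s^2; a valid unit for surface tension would be e.g. N/m.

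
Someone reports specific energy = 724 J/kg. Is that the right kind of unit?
Yes

specific energy has SI base units: m^2 / s^2
J/kg reduces to the same SI base units, so it is a valid unit for specific energy.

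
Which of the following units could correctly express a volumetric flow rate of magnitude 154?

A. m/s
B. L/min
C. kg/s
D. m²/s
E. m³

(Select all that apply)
B

volumetric flow rate has SI base units: m^3 / s

Checking each option against m^3 / s:
  A. m/s: ✗ does not match
  B. L/min: ✓ matches
  C. kg/s: ✗ does not match
  D. m²/s: ✗ does not match
  E. m³: ✗ does not match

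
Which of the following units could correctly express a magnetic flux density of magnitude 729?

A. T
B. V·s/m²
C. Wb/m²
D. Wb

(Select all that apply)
A, B, C

magnetic flux density has SI base units: kg / (A * s^2)

Checking each option against kg / (A * s^2):
  A. T: ✓ matches
  B. V·s/m²: ✓ matches
  C. Wb/m²: ✓ matches
  D. Wb: ✗ does not match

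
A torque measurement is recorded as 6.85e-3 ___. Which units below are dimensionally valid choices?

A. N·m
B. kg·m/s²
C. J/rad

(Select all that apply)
A, C

torque has SI base units: kg * m^2 / s^2

Checking each option against kg * m^2 / s^2:
  A. N·m: ✓ matches
  B. kg·m/s²: ✗ does not match
  C. J/rad: ✓ matches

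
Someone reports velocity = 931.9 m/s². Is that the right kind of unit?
No

velocity has SI base units: m / s
m/s² does NOT reduce to m / s; a valid unit for velocity would be e.g. m/s.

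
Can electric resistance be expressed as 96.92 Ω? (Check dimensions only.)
Yes

electric resistance has SI base units: kg * m^2 / (A^2 * s^3)
Ω reduces to the same SI base units, so it is a valid unit for electric resistance.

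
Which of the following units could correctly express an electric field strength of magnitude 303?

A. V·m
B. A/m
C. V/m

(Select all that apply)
C

electric field strength has SI base units: kg * m / (A * s^3)

Checking each option against kg * m / (A * s^3):
  A. V·m: ✗ does not match
  B. A/m: ✗ does not match
  C. V/m: ✓ matches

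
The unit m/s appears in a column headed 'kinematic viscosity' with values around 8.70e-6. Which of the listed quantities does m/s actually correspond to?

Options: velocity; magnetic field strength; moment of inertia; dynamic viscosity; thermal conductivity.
velocity

kinematic viscosity should have units dimensionally equivalent to m^2 / s (e.g. m²/s).
The given unit 'm/s' reduces to m / s. Of the listed options, that is the dimensionality of velocity.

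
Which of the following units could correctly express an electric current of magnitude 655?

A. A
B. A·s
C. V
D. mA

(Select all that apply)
A, D

electric current has SI base units: A

Checking each option against A:
  A. A: ✓ matches
  B. A·s: ✗ does not match
  C. V: ✗ does not match
  D. mA: ✓ matches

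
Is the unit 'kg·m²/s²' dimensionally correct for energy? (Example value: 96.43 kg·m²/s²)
Yes

energy has SI base units: kg * m^2 / s^2
kg·m²/s² reduces to the same SI base units, so it is a valid unit for energy.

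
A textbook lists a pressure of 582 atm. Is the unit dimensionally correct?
Yes

pressure has SI base units: kg / (m * s^2)
atm reduces to the same SI base units, so it is a valid unit for pressure.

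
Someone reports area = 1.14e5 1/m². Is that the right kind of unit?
No

area has SI base units: m^2
1/m² does NOT reduce to m^2; a valid unit for area would be e.g. m².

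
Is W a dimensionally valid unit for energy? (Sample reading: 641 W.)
No

energy has SI base units: kg * m^2 / s^2
W does NOT reduce to kg * m^2 / s^2; a valid unit for energy would be e.g. J.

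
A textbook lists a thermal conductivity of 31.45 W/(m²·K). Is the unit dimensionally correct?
No

thermal conductivity has SI base units: kg * m / (s^3 * K)
W/(m²·K) does NOT reduce to kg * m / (s^3 * K); a valid unit for thermal conductivity would be e.g. W/(m·K).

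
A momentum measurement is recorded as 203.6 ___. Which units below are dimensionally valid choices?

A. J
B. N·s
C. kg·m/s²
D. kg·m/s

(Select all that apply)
B, D

momentum has SI base units: kg * m / s

Checking each option against kg * m / s:
  A. J: ✗ does not match
  B. N·s: ✓ matches
  C. kg·m/s²: ✗ does not match
  D. kg·m/s: ✓ matches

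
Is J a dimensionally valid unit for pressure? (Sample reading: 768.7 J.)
No

pressure has SI base units: kg / (m * s^2)
J does NOT reduce to kg / (m * s^2); a valid unit for pressure would be e.g. Pa.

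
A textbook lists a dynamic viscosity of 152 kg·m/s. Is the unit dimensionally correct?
No

dynamic viscosity has SI base units: kg / (m * s)
kg·m/s does NOT reduce to kg / (m * s); a valid unit for dynamic viscosity would be e.g. Pa·s.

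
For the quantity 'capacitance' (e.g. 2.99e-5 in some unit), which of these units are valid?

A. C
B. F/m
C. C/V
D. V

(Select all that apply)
C

capacitance has SI base units: A^2 * s^4 / (kg * m^2)

Checking each option against A^2 * s^4 / (kg * m^2):
  A. C: ✗ does not match
  B. F/m: ✗ does not match
  C. C/V: ✓ matches
  D. V: ✗ does not match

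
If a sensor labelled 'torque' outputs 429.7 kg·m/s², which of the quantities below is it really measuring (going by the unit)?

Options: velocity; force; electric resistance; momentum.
force

torque should have units dimensionally equivalent to kg * m^2 / s^2 (e.g. N·m).
The given unit 'kg·m/s²' reduces to kg * m / s^2. Of the listed options, that is the dimensionality of force.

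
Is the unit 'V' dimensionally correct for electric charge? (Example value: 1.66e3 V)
No

electric charge has SI base units: A * s
V does NOT reduce to A * s; a valid unit for electric charge would be e.g. C.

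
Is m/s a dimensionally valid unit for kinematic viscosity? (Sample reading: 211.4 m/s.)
No

kinematic viscosity has SI base units: m^2 / s
m/s does NOT reduce to m^2 / s; a valid unit for kinematic viscosity would be e.g. m²/s.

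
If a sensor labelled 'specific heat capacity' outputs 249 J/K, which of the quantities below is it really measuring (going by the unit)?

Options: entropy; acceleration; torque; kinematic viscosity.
entropy

specific heat capacity should have units dimensionally equivalent to m^2 / (s^2 * K) (e.g. J/(kg·K)).
The given unit 'J/K' reduces to kg * m^2 / (s^2 * K). Of the listed options, that is the dimensionality of entropy.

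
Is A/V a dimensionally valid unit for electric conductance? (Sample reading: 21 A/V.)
Yes

electric conductance has SI base units: A^2 * s^3 / (kg * m^2)
A/V reduces to the same SI base units, so it is a valid unit for electric conductance.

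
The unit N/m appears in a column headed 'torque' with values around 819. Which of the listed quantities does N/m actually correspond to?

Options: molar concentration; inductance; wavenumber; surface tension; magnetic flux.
surface tension

torque should have units dimensionally equivalent to kg * m^2 / s^2 (e.g. N·m).
The given unit 'N/m' reduces to kg / s^2. Of the listed options, that is the dimensionality of surface tension.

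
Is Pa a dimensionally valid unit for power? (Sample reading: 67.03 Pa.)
No

power has SI base units: kg * m^2 / s^3
Pa does NOT reduce to kg * m^2 / s^3; a valid unit for power would be e.g. W.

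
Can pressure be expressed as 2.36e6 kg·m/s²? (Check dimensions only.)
No

pressure has SI base units: kg / (m * s^2)
kg·m/s² does NOT reduce to kg / (m * s^2); a valid unit for pressure would be e.g. Pa.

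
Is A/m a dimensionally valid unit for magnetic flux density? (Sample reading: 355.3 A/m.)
No

magnetic flux density has SI base units: kg / (A * s^2)
A/m does NOT reduce to kg / (A * s^2); a valid unit for magnetic flux density would be e.g. T.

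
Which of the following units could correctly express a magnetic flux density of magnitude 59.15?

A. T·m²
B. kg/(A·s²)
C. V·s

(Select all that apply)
B

magnetic flux density has SI base units: kg / (A * s^2)

Checking each option against kg / (A * s^2):
  A. T·m²: ✗ does not match
  B. kg/(A·s²): ✓ matches
  C. V·s: ✗ does not match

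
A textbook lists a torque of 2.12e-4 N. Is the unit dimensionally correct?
No

torque has SI base units: kg * m^2 / s^2
N does NOT reduce to kg * m^2 / s^2; a valid unit for torque would be e.g. N·m.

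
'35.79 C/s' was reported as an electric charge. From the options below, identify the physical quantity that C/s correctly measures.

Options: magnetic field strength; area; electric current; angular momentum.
electric current

electric charge should have units dimensionally equivalent to A * s (e.g. C).
The given unit 'C/s' reduces to A. Of the listed options, that is the dimensionality of electric current.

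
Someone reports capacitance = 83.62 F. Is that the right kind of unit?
Yes

capacitance has SI base units: A^2 * s^4 / (kg * m^2)
F reduces to the same SI base units, so it is a valid unit for capacitance.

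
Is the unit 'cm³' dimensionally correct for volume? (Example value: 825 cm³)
Yes

volume has SI base units: m^3
cm³ reduces to the same SI base units, so it is a valid unit for volume.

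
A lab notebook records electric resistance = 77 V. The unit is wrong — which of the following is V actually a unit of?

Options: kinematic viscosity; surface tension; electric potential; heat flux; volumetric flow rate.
electric potential

electric resistance should have units dimensionally equivalent to kg * m^2 / (A^2 * s^3) (e.g. Ω).
The given unit 'V' reduces to kg * m^2 / (A * s^3). Of the listed options, that is the dimensionality of electric potential.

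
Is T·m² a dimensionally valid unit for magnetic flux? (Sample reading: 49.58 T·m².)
Yes

magnetic flux has SI base units: kg * m^2 / (A * s^2)
T·m² reduces to the same SI base units, so it is a valid unit for magnetic flux.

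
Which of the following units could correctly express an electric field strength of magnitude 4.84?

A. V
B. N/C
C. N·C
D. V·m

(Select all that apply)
B

electric field strength has SI base units: kg * m / (A * s^3)

Checking each option against kg * m / (A * s^3):
  A. V: ✗ does not match
  B. N/C: ✓ matches
  C. N·C: ✗ does not match
  D. V·m: ✗ does not match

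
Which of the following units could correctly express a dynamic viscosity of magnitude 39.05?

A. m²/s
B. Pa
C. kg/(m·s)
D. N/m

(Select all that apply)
C

dynamic viscosity has SI base units: kg / (m * s)

Checking each option against kg / (m * s):
  A. m²/s: ✗ does not match
  B. Pa: ✗ does not match
  C. kg/(m·s): ✓ matches
  D. N/m: ✗ does not match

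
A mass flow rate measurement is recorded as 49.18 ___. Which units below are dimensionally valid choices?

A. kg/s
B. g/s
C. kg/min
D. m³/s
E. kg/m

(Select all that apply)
A, B, C

mass flow rate has SI base units: kg / s

Checking each option against kg / s:
  A. kg/s: ✓ matches
  B. g/s: ✓ matches
  C. kg/min: ✓ matches
  D. m³/s: ✗ does not match
  E. kg/m: ✗ does not match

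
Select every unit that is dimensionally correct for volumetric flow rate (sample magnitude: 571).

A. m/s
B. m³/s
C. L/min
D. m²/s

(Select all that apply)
B, C

volumetric flow rate has SI base units: m^3 / s

Checking each option against m^3 / s:
  A. m/s: ✗ does not match
  B. m³/s: ✓ matches
  C. L/min: ✓ matches
  D. m²/s: ✗ does not match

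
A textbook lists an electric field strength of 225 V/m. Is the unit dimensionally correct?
Yes

electric field strength has SI base units: kg * m / (A * s^3)
V/m reduces to the same SI base units, so it is a valid unit for electric field strength.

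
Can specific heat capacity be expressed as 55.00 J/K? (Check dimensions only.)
No

specific heat capacity has SI base units: m^2 / (s^2 * K)
J/K does NOT reduce to m^2 / (s^2 * K); a valid unit for specific heat capacity would be e.g. J/(kg·K).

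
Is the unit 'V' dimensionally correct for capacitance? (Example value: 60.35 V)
No

capacitance has SI base units: A^2 * s^4 / (kg * m^2)
V does NOT reduce to A^2 * s^4 / (kg * m^2); a valid unit for capacitance would be e.g. F.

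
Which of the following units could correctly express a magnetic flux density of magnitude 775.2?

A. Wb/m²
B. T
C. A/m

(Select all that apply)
A, B

magnetic flux density has SI base units: kg / (A * s^2)

Checking each option against kg / (A * s^2):
  A. Wb/m²: ✓ matches
  B. T: ✓ matches
  C. A/m: ✗ does not match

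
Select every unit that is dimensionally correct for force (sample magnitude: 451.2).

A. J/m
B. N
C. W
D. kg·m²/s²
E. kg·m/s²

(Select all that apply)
A, B, E

force has SI base units: kg * m / s^2

Checking each option against kg * m / s^2:
  A. J/m: ✓ matches
  B. N: ✓ matches
  C. W: ✗ does not match
  D. kg·m²/s²: ✗ does not match
  E. kg·m/s²: ✓ matches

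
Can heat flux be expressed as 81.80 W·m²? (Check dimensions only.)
No

heat flux has SI base units: kg / s^3
W·m² does NOT reduce to kg / s^3; a valid unit for heat flux would be e.g. W/m².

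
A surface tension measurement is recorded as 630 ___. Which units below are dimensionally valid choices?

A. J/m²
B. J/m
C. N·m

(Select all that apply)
A

surface tension has SI base units: kg / s^2

Checking each option against kg / s^2:
  A. J/m²: ✓ matches
  B. J/m: ✗ does not match
  C. N·m: ✗ does not match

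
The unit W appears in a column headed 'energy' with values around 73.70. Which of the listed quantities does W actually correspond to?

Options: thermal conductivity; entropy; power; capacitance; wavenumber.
power

energy should have units dimensionally equivalent to kg * m^2 / s^2 (e.g. J).
The given unit 'W' reduces to kg * m^2 / s^3. Of the listed options, that is the dimensionality of power.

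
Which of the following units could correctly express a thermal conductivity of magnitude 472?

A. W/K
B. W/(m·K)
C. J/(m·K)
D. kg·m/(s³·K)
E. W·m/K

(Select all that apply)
B, D

thermal conductivity has SI base units: kg * m / (s^3 * K)

Checking each option against kg * m / (s^3 * K):
  A. W/K: ✗ does not match
  B. W/(m·K): ✓ matches
  C. J/(m·K): ✗ does not match
  D. kg·m/(s³·K): ✓ matches
  E. W·m/K: ✗ does not match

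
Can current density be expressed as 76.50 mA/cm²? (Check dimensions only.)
Yes

current density has SI base units: A / m^2
mA/cm² reduces to the same SI base units, so it is a valid unit for current density.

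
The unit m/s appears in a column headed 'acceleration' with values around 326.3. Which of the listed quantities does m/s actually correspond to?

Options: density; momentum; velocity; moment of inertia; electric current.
velocity

acceleration should have units dimensionally equivalent to m / s^2 (e.g. m/s²).
The given unit 'm/s' reduces to m / s. Of the listed options, that is the dimensionality of velocity.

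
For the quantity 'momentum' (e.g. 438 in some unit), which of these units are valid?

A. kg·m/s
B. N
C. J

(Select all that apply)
A

momentum has SI base units: kg * m / s

Checking each option against kg * m / s:
  A. kg·m/s: ✓ matches
  B. N: ✗ does not match
  C. J: ✗ does not match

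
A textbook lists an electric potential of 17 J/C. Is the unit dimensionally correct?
Yes

electric potential has SI base units: kg * m^2 / (A * s^3)
J/C reduces to the same SI base units, so it is a valid unit for electric potential.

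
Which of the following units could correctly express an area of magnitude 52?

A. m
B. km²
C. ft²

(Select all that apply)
B, C

area has SI base units: m^2

Checking each option against m^2:
  A. m: ✗ does not match
  B. km²: ✓ matches
  C. ft²: ✓ matches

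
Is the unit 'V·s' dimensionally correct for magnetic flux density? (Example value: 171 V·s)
No

magnetic flux density has SI base units: kg / (A * s^2)
V·s does NOT reduce to kg / (A * s^2); a valid unit for magnetic flux density would be e.g. T.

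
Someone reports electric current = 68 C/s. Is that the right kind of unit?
Yes

electric current has SI base units: A
C/s reduces to the same SI base units, so it is a valid unit for electric current.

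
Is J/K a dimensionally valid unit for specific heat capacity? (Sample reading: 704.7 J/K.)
No

specific heat capacity has SI base units: m^2 / (s^2 * K)
J/K does NOT reduce to m^2 / (s^2 * K); a valid unit for specific heat capacity would be e.g. J/(kg·K).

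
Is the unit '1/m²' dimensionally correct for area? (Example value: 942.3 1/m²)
No

area has SI base units: m^2
1/m² does NOT reduce to m^2; a valid unit for area would be e.g. m².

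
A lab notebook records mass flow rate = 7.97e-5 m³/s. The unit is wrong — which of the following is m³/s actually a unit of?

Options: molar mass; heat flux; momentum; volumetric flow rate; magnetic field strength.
volumetric flow rate

mass flow rate should have units dimensionally equivalent to kg / s (e.g. kg/s).
The given unit 'm³/s' reduces to m^3 / s. Of the listed options, that is the dimensionality of volumetric flow rate.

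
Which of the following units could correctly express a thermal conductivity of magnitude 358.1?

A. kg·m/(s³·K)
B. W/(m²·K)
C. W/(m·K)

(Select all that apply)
A, C

thermal conductivity has SI base units: kg * m / (s^3 * K)

Checking each option against kg * m / (s^3 * K):
  A. kg·m/(s³·K): ✓ matches
  B. W/(m²·K): ✗ does not match
  C. W/(m·K): ✓ matches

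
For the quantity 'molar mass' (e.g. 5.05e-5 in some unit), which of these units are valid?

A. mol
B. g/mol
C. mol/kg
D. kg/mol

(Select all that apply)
B, D

molar mass has SI base units: kg / mol

Checking each option against kg / mol:
  A. mol: ✗ does not match
  B. g/mol: ✓ matches
  C. mol/kg: ✗ does not match
  D. kg/mol: ✓ matches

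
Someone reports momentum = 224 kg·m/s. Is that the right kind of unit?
Yes

momentum has SI base units: kg * m / s
kg·m/s reduces to the same SI base units, so it is a valid unit for momentum.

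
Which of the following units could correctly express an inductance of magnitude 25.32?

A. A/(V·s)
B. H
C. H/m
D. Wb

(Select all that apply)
B

inductance has SI base units: kg * m^2 / (A^2 * s^2)

Checking each option against kg * m^2 / (A^2 * s^2):
  A. A/(V·s): ✗ does not match
  B. H: ✓ matches
  C. H/m: ✗ does not match
  D. Wb: ✗ does not match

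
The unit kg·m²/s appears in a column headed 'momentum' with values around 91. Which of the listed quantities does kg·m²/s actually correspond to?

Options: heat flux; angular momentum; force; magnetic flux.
angular momentum

momentum should have units dimensionally equivalent to kg * m / s (e.g. kg·m/s).
The given unit 'kg·m²/s' reduces to kg * m^2 / s. Of the listed options, that is the dimensionality of angular momentum.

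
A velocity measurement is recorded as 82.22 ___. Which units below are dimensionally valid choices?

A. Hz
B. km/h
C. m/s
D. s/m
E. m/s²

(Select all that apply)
B, C

velocity has SI base units: m / s

Checking each option against m / s:
  A. Hz: ✗ does not match
  B. km/h: ✓ matches
  C. m/s: ✓ matches
  D. s/m: ✗ does not match
  E. m/s²: ✗ does not match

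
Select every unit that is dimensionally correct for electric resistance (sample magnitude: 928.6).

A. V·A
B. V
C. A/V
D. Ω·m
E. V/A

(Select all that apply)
E

electric resistance has SI base units: kg * m^2 / (A^2 * s^3)

Checking each option against kg * m^2 / (A^2 * s^3):
  A. V·A: ✗ does not match
  B. V: ✗ does not match
  C. A/V: ✗ does not match
  D. Ω·m: ✗ does not match
  E. V/A: ✓ matches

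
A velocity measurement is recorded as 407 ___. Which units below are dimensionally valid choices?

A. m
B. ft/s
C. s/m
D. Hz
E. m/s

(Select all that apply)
B, E

velocity has SI base units: m / s

Checking each option against m / s:
  A. m: ✗ does not match
  B. ft/s: ✓ matches
  C. s/m: ✗ does not match
  D. Hz: ✗ does not match
  E. m/s: ✓ matches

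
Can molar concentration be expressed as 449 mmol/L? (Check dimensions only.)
Yes

molar concentration has SI base units: mol / m^3
mmol/L reduces to the same SI base units, so it is a valid unit for molar concentration.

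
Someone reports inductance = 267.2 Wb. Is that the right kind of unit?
No

inductance has SI base units: kg * m^2 / (A^2 * s^2)
Wb does NOT reduce to kg * m^2 / (A^2 * s^2); a valid unit for inductance would be e.g. H.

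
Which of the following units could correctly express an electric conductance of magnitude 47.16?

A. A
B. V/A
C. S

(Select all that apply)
C

electric conductance has SI base units: A^2 * s^3 / (kg * m^2)

Checking each option against A^2 * s^3 / (kg * m^2):
  A. A: ✗ does not match
  B. V/A: ✗ does not match
  C. S: ✓ matches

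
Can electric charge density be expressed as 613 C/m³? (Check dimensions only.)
Yes

electric charge density has SI base units: A * s / m^3
C/m³ reduces to the same SI base units, so it is a valid unit for electric charge density.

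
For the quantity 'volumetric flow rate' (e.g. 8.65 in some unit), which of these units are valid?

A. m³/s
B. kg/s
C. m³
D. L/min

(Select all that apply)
A, D

volumetric flow rate has SI base units: m^3 / s

Checking each option against m^3 / s:
  A. m³/s: ✓ matches
  B. kg/s: ✗ does not match
  C. m³: ✗ does not match
  D. L/min: ✓ matches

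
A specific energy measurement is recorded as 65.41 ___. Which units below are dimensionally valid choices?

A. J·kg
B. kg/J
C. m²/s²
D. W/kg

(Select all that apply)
C

specific energy has SI base units: m^2 / s^2

Checking each option against m^2 / s^2:
  A. J·kg: ✗ does not match
  B. kg/J: ✗ does not match
  C. m²/s²: ✓ matches
  D. W/kg: ✗ does not match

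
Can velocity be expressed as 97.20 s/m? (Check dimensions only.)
No

velocity has SI base units: m / s
s/m does NOT reduce to m / s; a valid unit for velocity would be e.g. m/s.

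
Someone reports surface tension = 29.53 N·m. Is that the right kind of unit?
No

surface tension has SI base units: kg / s^2
N·m does NOT reduce to kg / s^2; a valid unit for surface tension would be e.g. N/m.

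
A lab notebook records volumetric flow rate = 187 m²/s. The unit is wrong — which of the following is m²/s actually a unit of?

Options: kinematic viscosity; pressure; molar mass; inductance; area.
kinematic viscosity

volumetric flow rate should have units dimensionally equivalent to m^3 / s (e.g. m³/s).
The given unit 'm²/s' reduces to m^2 / s. Of the listed options, that is the dimensionality of kinematic viscosity.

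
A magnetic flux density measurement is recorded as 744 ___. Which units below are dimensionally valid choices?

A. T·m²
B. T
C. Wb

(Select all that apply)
B

magnetic flux density has SI base units: kg / (A * s^2)

Checking each option against kg / (A * s^2):
  A. T·m²: ✗ does not match
  B. T: ✓ matches
  C. Wb: ✗ does not match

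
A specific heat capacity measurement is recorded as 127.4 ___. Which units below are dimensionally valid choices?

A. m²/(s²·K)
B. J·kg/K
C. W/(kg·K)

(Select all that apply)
A

specific heat capacity has SI base units: m^2 / (s^2 * K)

Checking each option against m^2 / (s^2 * K):
  A. m²/(s²·K): ✓ matches
  B. J·kg/K: ✗ does not match
  C. W/(kg·K): ✗ does not match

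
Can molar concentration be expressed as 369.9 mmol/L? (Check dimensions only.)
Yes

molar concentration has SI base units: mol / m^3
mmol/L reduces to the same SI base units, so it is a valid unit for molar concentration.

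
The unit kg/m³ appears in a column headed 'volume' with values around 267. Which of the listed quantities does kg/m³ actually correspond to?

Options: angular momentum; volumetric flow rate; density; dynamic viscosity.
density

volume should have units dimensionally equivalent to m^3 (e.g. m³).
The given unit 'kg/m³' reduces to kg / m^3. Of the listed options, that is the dimensionality of density.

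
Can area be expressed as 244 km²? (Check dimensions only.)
Yes

area has SI base units: m^2
km² reduces to the same SI base units, so it is a valid unit for area.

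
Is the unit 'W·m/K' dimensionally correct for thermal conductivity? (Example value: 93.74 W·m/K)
No

thermal conductivity has SI base units: kg * m / (s^3 * K)
W·m/K does NOT reduce to kg * m / (s^3 * K); a valid unit for thermal conductivity would be e.g. W/(m·K).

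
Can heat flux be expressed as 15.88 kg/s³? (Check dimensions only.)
Yes

heat flux has SI base units: kg / s^3
kg/s³ reduces to the same SI base units, so it is a valid unit for heat flux.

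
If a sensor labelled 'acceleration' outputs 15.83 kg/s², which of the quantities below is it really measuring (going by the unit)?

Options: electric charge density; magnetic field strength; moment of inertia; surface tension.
surface tension

acceleration should have units dimensionally equivalent to m / s^2 (e.g. m/s²).
The given unit 'kg/s²' reduces to kg / s^2. Of the listed options, that is the dimensionality of surface tension.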